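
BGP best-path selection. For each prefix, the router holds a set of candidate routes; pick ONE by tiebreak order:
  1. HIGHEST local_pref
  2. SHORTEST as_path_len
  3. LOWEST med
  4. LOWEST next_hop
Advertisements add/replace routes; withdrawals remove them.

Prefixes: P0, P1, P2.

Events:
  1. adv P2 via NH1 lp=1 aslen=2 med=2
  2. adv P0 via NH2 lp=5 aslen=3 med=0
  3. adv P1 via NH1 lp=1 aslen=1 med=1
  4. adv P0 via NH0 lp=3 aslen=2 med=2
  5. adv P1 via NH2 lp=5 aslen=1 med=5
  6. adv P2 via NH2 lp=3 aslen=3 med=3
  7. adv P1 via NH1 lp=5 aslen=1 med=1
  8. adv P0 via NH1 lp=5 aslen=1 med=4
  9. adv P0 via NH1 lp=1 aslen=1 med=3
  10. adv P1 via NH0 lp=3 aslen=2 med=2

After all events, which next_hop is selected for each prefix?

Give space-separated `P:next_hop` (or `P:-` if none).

Op 1: best P0=- P1=- P2=NH1
Op 2: best P0=NH2 P1=- P2=NH1
Op 3: best P0=NH2 P1=NH1 P2=NH1
Op 4: best P0=NH2 P1=NH1 P2=NH1
Op 5: best P0=NH2 P1=NH2 P2=NH1
Op 6: best P0=NH2 P1=NH2 P2=NH2
Op 7: best P0=NH2 P1=NH1 P2=NH2
Op 8: best P0=NH1 P1=NH1 P2=NH2
Op 9: best P0=NH2 P1=NH1 P2=NH2
Op 10: best P0=NH2 P1=NH1 P2=NH2

Answer: P0:NH2 P1:NH1 P2:NH2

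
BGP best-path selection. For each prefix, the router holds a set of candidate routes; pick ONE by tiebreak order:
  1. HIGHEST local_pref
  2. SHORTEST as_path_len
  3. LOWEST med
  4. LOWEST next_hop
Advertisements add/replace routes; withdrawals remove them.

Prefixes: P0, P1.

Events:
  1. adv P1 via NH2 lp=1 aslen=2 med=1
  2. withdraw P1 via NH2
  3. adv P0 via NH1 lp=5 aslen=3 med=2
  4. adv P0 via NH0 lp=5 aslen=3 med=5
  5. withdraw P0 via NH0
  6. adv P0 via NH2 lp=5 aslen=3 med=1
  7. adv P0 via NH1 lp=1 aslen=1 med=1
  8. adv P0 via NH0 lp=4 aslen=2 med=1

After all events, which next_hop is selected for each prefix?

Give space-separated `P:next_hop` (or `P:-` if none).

Answer: P0:NH2 P1:-

Derivation:
Op 1: best P0=- P1=NH2
Op 2: best P0=- P1=-
Op 3: best P0=NH1 P1=-
Op 4: best P0=NH1 P1=-
Op 5: best P0=NH1 P1=-
Op 6: best P0=NH2 P1=-
Op 7: best P0=NH2 P1=-
Op 8: best P0=NH2 P1=-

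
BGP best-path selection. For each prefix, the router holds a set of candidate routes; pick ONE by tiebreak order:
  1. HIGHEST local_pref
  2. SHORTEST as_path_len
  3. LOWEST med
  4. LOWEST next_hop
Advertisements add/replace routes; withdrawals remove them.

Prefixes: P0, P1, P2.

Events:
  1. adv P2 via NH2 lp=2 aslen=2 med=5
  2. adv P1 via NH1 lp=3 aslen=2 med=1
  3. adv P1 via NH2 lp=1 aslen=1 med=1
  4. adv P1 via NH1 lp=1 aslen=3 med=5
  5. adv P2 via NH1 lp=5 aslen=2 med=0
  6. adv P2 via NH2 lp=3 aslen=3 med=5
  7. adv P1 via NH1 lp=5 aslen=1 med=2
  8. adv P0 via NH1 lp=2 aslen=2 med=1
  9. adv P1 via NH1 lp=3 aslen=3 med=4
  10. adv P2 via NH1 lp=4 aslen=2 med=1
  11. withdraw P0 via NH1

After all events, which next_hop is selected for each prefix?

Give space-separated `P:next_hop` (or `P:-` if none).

Answer: P0:- P1:NH1 P2:NH1

Derivation:
Op 1: best P0=- P1=- P2=NH2
Op 2: best P0=- P1=NH1 P2=NH2
Op 3: best P0=- P1=NH1 P2=NH2
Op 4: best P0=- P1=NH2 P2=NH2
Op 5: best P0=- P1=NH2 P2=NH1
Op 6: best P0=- P1=NH2 P2=NH1
Op 7: best P0=- P1=NH1 P2=NH1
Op 8: best P0=NH1 P1=NH1 P2=NH1
Op 9: best P0=NH1 P1=NH1 P2=NH1
Op 10: best P0=NH1 P1=NH1 P2=NH1
Op 11: best P0=- P1=NH1 P2=NH1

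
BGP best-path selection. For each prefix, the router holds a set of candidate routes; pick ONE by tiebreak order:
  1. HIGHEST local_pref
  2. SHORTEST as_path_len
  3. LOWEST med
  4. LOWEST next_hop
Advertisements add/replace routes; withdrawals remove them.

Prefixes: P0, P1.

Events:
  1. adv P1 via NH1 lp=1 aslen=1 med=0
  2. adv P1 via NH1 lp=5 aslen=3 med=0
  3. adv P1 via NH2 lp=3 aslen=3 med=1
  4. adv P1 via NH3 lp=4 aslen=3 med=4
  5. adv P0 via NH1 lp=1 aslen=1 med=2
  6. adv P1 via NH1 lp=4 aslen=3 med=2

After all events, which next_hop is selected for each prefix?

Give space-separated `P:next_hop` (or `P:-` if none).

Answer: P0:NH1 P1:NH1

Derivation:
Op 1: best P0=- P1=NH1
Op 2: best P0=- P1=NH1
Op 3: best P0=- P1=NH1
Op 4: best P0=- P1=NH1
Op 5: best P0=NH1 P1=NH1
Op 6: best P0=NH1 P1=NH1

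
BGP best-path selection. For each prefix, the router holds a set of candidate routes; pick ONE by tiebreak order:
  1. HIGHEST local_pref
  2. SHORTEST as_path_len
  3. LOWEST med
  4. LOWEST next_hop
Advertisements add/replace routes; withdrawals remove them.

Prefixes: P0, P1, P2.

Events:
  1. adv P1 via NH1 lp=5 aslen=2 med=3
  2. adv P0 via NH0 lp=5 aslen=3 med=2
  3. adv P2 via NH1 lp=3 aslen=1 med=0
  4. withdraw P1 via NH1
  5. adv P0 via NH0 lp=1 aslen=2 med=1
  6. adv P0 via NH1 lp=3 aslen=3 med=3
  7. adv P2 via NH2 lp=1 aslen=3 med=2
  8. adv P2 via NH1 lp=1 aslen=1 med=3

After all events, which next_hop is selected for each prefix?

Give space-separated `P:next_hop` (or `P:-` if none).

Answer: P0:NH1 P1:- P2:NH1

Derivation:
Op 1: best P0=- P1=NH1 P2=-
Op 2: best P0=NH0 P1=NH1 P2=-
Op 3: best P0=NH0 P1=NH1 P2=NH1
Op 4: best P0=NH0 P1=- P2=NH1
Op 5: best P0=NH0 P1=- P2=NH1
Op 6: best P0=NH1 P1=- P2=NH1
Op 7: best P0=NH1 P1=- P2=NH1
Op 8: best P0=NH1 P1=- P2=NH1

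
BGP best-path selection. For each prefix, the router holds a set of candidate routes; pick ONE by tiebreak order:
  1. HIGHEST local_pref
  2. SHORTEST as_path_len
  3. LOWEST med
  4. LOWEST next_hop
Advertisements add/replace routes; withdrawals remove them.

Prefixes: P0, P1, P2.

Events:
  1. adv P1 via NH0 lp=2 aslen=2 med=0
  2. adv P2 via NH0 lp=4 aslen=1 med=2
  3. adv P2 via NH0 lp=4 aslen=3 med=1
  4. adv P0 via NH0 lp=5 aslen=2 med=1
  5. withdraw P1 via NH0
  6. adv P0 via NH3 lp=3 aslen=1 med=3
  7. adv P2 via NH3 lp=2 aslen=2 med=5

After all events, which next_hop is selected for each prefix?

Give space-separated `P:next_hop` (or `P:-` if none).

Answer: P0:NH0 P1:- P2:NH0

Derivation:
Op 1: best P0=- P1=NH0 P2=-
Op 2: best P0=- P1=NH0 P2=NH0
Op 3: best P0=- P1=NH0 P2=NH0
Op 4: best P0=NH0 P1=NH0 P2=NH0
Op 5: best P0=NH0 P1=- P2=NH0
Op 6: best P0=NH0 P1=- P2=NH0
Op 7: best P0=NH0 P1=- P2=NH0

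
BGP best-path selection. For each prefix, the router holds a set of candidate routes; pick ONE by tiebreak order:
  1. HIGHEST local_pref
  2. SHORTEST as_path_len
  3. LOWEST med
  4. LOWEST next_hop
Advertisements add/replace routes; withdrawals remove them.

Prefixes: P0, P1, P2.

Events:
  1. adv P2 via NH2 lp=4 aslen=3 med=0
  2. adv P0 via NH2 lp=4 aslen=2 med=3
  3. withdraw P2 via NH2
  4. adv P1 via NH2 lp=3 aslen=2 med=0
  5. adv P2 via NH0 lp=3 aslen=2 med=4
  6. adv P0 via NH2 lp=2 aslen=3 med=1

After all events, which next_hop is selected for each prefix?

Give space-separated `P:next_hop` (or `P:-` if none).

Answer: P0:NH2 P1:NH2 P2:NH0

Derivation:
Op 1: best P0=- P1=- P2=NH2
Op 2: best P0=NH2 P1=- P2=NH2
Op 3: best P0=NH2 P1=- P2=-
Op 4: best P0=NH2 P1=NH2 P2=-
Op 5: best P0=NH2 P1=NH2 P2=NH0
Op 6: best P0=NH2 P1=NH2 P2=NH0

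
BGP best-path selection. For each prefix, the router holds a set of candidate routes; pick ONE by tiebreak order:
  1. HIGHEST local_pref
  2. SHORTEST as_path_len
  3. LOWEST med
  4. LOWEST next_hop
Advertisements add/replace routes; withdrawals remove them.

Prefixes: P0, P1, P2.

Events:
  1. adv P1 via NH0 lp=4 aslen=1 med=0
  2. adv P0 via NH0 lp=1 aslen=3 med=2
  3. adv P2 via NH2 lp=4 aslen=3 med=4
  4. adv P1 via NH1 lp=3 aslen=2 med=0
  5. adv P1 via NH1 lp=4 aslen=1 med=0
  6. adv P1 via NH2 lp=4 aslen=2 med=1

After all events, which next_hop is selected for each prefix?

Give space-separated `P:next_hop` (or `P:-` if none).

Answer: P0:NH0 P1:NH0 P2:NH2

Derivation:
Op 1: best P0=- P1=NH0 P2=-
Op 2: best P0=NH0 P1=NH0 P2=-
Op 3: best P0=NH0 P1=NH0 P2=NH2
Op 4: best P0=NH0 P1=NH0 P2=NH2
Op 5: best P0=NH0 P1=NH0 P2=NH2
Op 6: best P0=NH0 P1=NH0 P2=NH2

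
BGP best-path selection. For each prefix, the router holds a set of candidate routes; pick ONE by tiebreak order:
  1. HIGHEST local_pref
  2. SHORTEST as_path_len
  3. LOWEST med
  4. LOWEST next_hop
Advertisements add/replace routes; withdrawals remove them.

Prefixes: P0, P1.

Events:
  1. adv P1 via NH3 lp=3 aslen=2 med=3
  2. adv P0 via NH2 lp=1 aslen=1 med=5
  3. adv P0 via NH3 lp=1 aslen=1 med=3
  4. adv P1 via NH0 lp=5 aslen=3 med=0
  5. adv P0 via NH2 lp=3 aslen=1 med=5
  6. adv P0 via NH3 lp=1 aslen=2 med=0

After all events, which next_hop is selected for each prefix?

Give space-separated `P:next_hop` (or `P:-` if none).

Answer: P0:NH2 P1:NH0

Derivation:
Op 1: best P0=- P1=NH3
Op 2: best P0=NH2 P1=NH3
Op 3: best P0=NH3 P1=NH3
Op 4: best P0=NH3 P1=NH0
Op 5: best P0=NH2 P1=NH0
Op 6: best P0=NH2 P1=NH0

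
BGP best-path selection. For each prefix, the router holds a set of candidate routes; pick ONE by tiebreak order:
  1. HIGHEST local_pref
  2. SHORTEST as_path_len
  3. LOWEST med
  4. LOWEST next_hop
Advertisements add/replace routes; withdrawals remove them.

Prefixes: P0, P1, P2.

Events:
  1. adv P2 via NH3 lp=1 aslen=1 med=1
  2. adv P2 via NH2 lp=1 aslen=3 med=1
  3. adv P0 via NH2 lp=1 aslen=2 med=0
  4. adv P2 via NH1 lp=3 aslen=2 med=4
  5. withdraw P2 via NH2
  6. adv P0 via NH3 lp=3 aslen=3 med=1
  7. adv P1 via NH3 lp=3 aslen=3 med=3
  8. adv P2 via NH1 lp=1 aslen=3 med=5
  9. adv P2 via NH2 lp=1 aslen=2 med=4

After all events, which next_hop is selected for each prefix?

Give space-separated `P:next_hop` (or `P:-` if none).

Op 1: best P0=- P1=- P2=NH3
Op 2: best P0=- P1=- P2=NH3
Op 3: best P0=NH2 P1=- P2=NH3
Op 4: best P0=NH2 P1=- P2=NH1
Op 5: best P0=NH2 P1=- P2=NH1
Op 6: best P0=NH3 P1=- P2=NH1
Op 7: best P0=NH3 P1=NH3 P2=NH1
Op 8: best P0=NH3 P1=NH3 P2=NH3
Op 9: best P0=NH3 P1=NH3 P2=NH3

Answer: P0:NH3 P1:NH3 P2:NH3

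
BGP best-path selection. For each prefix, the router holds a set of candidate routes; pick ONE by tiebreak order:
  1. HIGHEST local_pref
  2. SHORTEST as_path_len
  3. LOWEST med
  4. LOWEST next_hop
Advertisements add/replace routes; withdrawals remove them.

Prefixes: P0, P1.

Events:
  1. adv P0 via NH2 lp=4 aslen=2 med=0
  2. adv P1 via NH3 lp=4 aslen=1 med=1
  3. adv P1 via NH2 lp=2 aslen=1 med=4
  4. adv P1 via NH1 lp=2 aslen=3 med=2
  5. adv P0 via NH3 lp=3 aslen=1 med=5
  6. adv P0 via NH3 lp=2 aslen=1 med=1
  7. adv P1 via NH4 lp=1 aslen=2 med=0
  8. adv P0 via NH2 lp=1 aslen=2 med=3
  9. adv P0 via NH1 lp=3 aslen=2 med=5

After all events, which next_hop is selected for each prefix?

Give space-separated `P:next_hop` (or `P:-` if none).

Op 1: best P0=NH2 P1=-
Op 2: best P0=NH2 P1=NH3
Op 3: best P0=NH2 P1=NH3
Op 4: best P0=NH2 P1=NH3
Op 5: best P0=NH2 P1=NH3
Op 6: best P0=NH2 P1=NH3
Op 7: best P0=NH2 P1=NH3
Op 8: best P0=NH3 P1=NH3
Op 9: best P0=NH1 P1=NH3

Answer: P0:NH1 P1:NH3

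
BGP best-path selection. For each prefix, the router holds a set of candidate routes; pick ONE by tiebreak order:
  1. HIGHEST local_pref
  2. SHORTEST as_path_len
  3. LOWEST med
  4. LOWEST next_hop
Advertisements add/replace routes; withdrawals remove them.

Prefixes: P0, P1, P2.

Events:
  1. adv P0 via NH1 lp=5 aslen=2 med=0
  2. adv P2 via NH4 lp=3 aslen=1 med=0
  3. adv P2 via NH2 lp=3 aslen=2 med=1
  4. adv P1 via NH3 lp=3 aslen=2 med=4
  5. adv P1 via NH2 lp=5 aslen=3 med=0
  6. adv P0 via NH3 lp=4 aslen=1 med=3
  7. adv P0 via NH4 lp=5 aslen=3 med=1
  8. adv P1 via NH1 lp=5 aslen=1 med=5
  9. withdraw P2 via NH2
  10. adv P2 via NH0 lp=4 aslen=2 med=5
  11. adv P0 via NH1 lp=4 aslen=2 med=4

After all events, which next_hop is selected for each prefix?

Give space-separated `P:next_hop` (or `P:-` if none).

Op 1: best P0=NH1 P1=- P2=-
Op 2: best P0=NH1 P1=- P2=NH4
Op 3: best P0=NH1 P1=- P2=NH4
Op 4: best P0=NH1 P1=NH3 P2=NH4
Op 5: best P0=NH1 P1=NH2 P2=NH4
Op 6: best P0=NH1 P1=NH2 P2=NH4
Op 7: best P0=NH1 P1=NH2 P2=NH4
Op 8: best P0=NH1 P1=NH1 P2=NH4
Op 9: best P0=NH1 P1=NH1 P2=NH4
Op 10: best P0=NH1 P1=NH1 P2=NH0
Op 11: best P0=NH4 P1=NH1 P2=NH0

Answer: P0:NH4 P1:NH1 P2:NH0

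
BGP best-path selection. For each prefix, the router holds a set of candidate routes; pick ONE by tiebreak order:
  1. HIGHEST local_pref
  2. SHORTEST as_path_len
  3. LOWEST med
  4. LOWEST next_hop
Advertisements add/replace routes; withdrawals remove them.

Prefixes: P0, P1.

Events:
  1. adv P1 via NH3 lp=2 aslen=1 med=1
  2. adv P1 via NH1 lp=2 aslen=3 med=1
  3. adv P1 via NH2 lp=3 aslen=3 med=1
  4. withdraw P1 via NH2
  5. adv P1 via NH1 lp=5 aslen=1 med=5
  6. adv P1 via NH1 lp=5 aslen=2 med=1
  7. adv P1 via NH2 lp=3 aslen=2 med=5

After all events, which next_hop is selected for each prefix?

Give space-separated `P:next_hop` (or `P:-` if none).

Op 1: best P0=- P1=NH3
Op 2: best P0=- P1=NH3
Op 3: best P0=- P1=NH2
Op 4: best P0=- P1=NH3
Op 5: best P0=- P1=NH1
Op 6: best P0=- P1=NH1
Op 7: best P0=- P1=NH1

Answer: P0:- P1:NH1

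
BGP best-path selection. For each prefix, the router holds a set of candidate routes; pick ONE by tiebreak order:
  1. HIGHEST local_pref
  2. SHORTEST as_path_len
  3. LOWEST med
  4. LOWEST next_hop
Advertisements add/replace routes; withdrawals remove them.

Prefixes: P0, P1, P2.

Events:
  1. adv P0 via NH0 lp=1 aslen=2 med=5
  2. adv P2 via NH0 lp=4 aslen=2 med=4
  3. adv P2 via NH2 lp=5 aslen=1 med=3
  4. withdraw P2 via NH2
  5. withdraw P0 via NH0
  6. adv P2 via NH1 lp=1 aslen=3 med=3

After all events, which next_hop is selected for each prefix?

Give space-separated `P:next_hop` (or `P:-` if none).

Answer: P0:- P1:- P2:NH0

Derivation:
Op 1: best P0=NH0 P1=- P2=-
Op 2: best P0=NH0 P1=- P2=NH0
Op 3: best P0=NH0 P1=- P2=NH2
Op 4: best P0=NH0 P1=- P2=NH0
Op 5: best P0=- P1=- P2=NH0
Op 6: best P0=- P1=- P2=NH0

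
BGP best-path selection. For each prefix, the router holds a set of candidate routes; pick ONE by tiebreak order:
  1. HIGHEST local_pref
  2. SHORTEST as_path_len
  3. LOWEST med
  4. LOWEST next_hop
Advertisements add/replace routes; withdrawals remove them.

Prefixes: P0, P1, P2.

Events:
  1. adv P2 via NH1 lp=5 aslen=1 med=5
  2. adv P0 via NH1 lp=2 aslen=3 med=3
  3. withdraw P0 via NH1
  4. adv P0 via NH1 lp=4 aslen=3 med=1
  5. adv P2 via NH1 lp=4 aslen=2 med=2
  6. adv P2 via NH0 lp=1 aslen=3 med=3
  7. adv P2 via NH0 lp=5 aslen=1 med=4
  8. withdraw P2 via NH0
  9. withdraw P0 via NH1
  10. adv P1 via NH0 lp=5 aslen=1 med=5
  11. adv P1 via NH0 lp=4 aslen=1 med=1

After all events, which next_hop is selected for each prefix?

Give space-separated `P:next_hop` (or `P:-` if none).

Op 1: best P0=- P1=- P2=NH1
Op 2: best P0=NH1 P1=- P2=NH1
Op 3: best P0=- P1=- P2=NH1
Op 4: best P0=NH1 P1=- P2=NH1
Op 5: best P0=NH1 P1=- P2=NH1
Op 6: best P0=NH1 P1=- P2=NH1
Op 7: best P0=NH1 P1=- P2=NH0
Op 8: best P0=NH1 P1=- P2=NH1
Op 9: best P0=- P1=- P2=NH1
Op 10: best P0=- P1=NH0 P2=NH1
Op 11: best P0=- P1=NH0 P2=NH1

Answer: P0:- P1:NH0 P2:NH1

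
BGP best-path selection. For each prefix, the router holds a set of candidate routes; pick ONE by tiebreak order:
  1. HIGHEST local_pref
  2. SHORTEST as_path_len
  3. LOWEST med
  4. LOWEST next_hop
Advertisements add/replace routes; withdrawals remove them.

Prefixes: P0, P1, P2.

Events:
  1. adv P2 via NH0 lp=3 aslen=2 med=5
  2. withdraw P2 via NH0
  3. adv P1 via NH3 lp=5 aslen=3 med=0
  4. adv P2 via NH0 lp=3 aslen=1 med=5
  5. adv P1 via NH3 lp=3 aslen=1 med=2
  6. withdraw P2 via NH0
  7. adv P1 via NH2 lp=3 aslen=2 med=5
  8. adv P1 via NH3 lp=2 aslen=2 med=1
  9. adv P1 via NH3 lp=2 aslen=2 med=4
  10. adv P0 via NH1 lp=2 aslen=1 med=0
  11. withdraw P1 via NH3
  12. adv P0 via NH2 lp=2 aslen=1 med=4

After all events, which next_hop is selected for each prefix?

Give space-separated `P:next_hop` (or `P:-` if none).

Answer: P0:NH1 P1:NH2 P2:-

Derivation:
Op 1: best P0=- P1=- P2=NH0
Op 2: best P0=- P1=- P2=-
Op 3: best P0=- P1=NH3 P2=-
Op 4: best P0=- P1=NH3 P2=NH0
Op 5: best P0=- P1=NH3 P2=NH0
Op 6: best P0=- P1=NH3 P2=-
Op 7: best P0=- P1=NH3 P2=-
Op 8: best P0=- P1=NH2 P2=-
Op 9: best P0=- P1=NH2 P2=-
Op 10: best P0=NH1 P1=NH2 P2=-
Op 11: best P0=NH1 P1=NH2 P2=-
Op 12: best P0=NH1 P1=NH2 P2=-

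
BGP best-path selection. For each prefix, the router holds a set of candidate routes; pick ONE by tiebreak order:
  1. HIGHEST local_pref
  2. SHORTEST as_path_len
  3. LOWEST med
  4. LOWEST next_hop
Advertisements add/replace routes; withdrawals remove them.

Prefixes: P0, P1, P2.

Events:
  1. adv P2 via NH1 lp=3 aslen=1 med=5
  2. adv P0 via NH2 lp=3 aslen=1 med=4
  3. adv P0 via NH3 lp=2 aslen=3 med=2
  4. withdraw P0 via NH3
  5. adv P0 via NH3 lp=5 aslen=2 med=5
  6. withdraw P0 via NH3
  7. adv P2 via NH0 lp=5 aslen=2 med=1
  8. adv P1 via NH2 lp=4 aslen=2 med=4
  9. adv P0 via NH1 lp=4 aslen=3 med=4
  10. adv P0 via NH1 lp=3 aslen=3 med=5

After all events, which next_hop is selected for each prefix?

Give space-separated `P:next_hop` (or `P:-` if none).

Answer: P0:NH2 P1:NH2 P2:NH0

Derivation:
Op 1: best P0=- P1=- P2=NH1
Op 2: best P0=NH2 P1=- P2=NH1
Op 3: best P0=NH2 P1=- P2=NH1
Op 4: best P0=NH2 P1=- P2=NH1
Op 5: best P0=NH3 P1=- P2=NH1
Op 6: best P0=NH2 P1=- P2=NH1
Op 7: best P0=NH2 P1=- P2=NH0
Op 8: best P0=NH2 P1=NH2 P2=NH0
Op 9: best P0=NH1 P1=NH2 P2=NH0
Op 10: best P0=NH2 P1=NH2 P2=NH0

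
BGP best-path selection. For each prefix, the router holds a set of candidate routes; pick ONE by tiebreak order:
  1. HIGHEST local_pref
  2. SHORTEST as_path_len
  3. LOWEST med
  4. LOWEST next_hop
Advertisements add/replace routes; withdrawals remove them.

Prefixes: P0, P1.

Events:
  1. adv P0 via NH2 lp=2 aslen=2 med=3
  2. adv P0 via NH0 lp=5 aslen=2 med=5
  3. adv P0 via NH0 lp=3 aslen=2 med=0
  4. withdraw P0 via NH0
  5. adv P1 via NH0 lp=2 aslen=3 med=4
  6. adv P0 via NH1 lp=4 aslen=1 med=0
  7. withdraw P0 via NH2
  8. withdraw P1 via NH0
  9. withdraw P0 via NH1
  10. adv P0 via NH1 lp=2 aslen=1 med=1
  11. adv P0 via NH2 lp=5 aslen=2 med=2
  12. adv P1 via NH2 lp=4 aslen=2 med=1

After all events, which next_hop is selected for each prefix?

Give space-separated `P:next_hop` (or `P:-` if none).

Answer: P0:NH2 P1:NH2

Derivation:
Op 1: best P0=NH2 P1=-
Op 2: best P0=NH0 P1=-
Op 3: best P0=NH0 P1=-
Op 4: best P0=NH2 P1=-
Op 5: best P0=NH2 P1=NH0
Op 6: best P0=NH1 P1=NH0
Op 7: best P0=NH1 P1=NH0
Op 8: best P0=NH1 P1=-
Op 9: best P0=- P1=-
Op 10: best P0=NH1 P1=-
Op 11: best P0=NH2 P1=-
Op 12: best P0=NH2 P1=NH2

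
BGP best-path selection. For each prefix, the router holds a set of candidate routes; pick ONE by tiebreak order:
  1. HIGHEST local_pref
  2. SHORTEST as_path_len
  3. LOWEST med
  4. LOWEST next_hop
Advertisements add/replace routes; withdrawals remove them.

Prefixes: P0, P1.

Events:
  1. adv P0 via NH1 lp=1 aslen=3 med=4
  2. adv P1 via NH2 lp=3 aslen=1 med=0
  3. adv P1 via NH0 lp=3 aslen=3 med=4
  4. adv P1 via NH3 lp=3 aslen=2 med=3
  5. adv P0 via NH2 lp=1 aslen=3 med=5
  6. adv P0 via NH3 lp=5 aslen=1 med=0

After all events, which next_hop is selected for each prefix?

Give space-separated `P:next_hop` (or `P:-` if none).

Answer: P0:NH3 P1:NH2

Derivation:
Op 1: best P0=NH1 P1=-
Op 2: best P0=NH1 P1=NH2
Op 3: best P0=NH1 P1=NH2
Op 4: best P0=NH1 P1=NH2
Op 5: best P0=NH1 P1=NH2
Op 6: best P0=NH3 P1=NH2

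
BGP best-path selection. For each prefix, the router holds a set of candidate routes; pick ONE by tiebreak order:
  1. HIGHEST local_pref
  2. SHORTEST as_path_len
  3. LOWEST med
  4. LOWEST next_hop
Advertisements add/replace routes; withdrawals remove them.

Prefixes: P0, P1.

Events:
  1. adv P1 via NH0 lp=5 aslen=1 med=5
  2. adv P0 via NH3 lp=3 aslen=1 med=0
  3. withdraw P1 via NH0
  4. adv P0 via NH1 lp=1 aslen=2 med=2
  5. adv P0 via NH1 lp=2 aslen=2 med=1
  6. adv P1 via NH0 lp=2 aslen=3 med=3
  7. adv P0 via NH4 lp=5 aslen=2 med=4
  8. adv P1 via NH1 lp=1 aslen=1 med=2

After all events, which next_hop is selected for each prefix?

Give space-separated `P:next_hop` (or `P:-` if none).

Answer: P0:NH4 P1:NH0

Derivation:
Op 1: best P0=- P1=NH0
Op 2: best P0=NH3 P1=NH0
Op 3: best P0=NH3 P1=-
Op 4: best P0=NH3 P1=-
Op 5: best P0=NH3 P1=-
Op 6: best P0=NH3 P1=NH0
Op 7: best P0=NH4 P1=NH0
Op 8: best P0=NH4 P1=NH0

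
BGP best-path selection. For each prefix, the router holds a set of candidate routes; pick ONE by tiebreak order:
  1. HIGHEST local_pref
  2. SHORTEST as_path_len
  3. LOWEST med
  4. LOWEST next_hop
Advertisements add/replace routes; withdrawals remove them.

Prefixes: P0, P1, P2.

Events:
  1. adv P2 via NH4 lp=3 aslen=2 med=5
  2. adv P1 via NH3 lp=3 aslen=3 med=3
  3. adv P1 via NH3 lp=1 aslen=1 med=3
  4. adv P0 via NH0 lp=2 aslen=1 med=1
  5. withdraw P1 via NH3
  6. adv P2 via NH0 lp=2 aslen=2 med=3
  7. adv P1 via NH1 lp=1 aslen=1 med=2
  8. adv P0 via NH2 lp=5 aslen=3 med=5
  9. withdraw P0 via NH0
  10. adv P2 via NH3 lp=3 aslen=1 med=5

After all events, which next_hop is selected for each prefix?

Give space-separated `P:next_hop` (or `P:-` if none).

Op 1: best P0=- P1=- P2=NH4
Op 2: best P0=- P1=NH3 P2=NH4
Op 3: best P0=- P1=NH3 P2=NH4
Op 4: best P0=NH0 P1=NH3 P2=NH4
Op 5: best P0=NH0 P1=- P2=NH4
Op 6: best P0=NH0 P1=- P2=NH4
Op 7: best P0=NH0 P1=NH1 P2=NH4
Op 8: best P0=NH2 P1=NH1 P2=NH4
Op 9: best P0=NH2 P1=NH1 P2=NH4
Op 10: best P0=NH2 P1=NH1 P2=NH3

Answer: P0:NH2 P1:NH1 P2:NH3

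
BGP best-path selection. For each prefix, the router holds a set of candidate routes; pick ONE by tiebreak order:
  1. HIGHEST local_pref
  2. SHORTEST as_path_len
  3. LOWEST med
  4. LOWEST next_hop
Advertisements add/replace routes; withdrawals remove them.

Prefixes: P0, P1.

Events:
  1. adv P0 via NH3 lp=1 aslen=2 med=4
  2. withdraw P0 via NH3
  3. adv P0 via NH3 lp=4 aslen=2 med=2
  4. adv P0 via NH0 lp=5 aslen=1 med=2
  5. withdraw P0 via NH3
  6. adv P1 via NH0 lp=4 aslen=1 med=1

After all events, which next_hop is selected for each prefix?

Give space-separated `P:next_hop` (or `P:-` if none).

Op 1: best P0=NH3 P1=-
Op 2: best P0=- P1=-
Op 3: best P0=NH3 P1=-
Op 4: best P0=NH0 P1=-
Op 5: best P0=NH0 P1=-
Op 6: best P0=NH0 P1=NH0

Answer: P0:NH0 P1:NH0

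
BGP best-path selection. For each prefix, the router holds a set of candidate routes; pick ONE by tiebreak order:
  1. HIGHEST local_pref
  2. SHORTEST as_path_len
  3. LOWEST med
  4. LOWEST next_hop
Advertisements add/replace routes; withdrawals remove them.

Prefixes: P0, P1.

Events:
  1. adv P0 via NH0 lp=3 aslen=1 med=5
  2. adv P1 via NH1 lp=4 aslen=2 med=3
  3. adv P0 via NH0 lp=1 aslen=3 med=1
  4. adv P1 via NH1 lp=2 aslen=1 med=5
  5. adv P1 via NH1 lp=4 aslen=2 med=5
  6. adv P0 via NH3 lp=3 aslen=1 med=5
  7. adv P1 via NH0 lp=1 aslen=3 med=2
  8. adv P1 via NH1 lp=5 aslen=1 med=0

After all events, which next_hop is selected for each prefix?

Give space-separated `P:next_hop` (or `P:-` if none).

Answer: P0:NH3 P1:NH1

Derivation:
Op 1: best P0=NH0 P1=-
Op 2: best P0=NH0 P1=NH1
Op 3: best P0=NH0 P1=NH1
Op 4: best P0=NH0 P1=NH1
Op 5: best P0=NH0 P1=NH1
Op 6: best P0=NH3 P1=NH1
Op 7: best P0=NH3 P1=NH1
Op 8: best P0=NH3 P1=NH1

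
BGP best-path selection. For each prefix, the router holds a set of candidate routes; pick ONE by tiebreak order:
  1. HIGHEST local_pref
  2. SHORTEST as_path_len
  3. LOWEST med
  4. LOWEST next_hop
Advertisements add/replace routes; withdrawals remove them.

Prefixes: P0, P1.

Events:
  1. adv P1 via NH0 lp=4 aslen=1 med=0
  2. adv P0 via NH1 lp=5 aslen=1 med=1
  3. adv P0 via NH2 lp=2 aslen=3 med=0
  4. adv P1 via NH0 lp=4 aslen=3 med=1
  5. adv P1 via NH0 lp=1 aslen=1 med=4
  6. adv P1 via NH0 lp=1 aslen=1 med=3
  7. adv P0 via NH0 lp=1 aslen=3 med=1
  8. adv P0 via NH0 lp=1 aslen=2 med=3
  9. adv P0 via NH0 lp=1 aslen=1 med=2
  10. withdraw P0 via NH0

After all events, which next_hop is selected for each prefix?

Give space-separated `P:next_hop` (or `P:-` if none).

Op 1: best P0=- P1=NH0
Op 2: best P0=NH1 P1=NH0
Op 3: best P0=NH1 P1=NH0
Op 4: best P0=NH1 P1=NH0
Op 5: best P0=NH1 P1=NH0
Op 6: best P0=NH1 P1=NH0
Op 7: best P0=NH1 P1=NH0
Op 8: best P0=NH1 P1=NH0
Op 9: best P0=NH1 P1=NH0
Op 10: best P0=NH1 P1=NH0

Answer: P0:NH1 P1:NH0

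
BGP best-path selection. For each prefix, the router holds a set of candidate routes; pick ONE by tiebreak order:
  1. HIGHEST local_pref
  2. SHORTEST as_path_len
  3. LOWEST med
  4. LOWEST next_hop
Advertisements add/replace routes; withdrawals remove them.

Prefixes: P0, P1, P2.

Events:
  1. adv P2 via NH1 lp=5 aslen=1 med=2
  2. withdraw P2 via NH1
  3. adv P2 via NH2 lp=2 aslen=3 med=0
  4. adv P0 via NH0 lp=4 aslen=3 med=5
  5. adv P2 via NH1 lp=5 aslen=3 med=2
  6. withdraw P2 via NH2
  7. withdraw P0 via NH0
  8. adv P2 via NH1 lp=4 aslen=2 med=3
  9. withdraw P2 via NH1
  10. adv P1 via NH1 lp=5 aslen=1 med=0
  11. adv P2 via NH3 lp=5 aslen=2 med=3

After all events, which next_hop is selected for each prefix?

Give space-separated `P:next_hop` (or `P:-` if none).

Answer: P0:- P1:NH1 P2:NH3

Derivation:
Op 1: best P0=- P1=- P2=NH1
Op 2: best P0=- P1=- P2=-
Op 3: best P0=- P1=- P2=NH2
Op 4: best P0=NH0 P1=- P2=NH2
Op 5: best P0=NH0 P1=- P2=NH1
Op 6: best P0=NH0 P1=- P2=NH1
Op 7: best P0=- P1=- P2=NH1
Op 8: best P0=- P1=- P2=NH1
Op 9: best P0=- P1=- P2=-
Op 10: best P0=- P1=NH1 P2=-
Op 11: best P0=- P1=NH1 P2=NH3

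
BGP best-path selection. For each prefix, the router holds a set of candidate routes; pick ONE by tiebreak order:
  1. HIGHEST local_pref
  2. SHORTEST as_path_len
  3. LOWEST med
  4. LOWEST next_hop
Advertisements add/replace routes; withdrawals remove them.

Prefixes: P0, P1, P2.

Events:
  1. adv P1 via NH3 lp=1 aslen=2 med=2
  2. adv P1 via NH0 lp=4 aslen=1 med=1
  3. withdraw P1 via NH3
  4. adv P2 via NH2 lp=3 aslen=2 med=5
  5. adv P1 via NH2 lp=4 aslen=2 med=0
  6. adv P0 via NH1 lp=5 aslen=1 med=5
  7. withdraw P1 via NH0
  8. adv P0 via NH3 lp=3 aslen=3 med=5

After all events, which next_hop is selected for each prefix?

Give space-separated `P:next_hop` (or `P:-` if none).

Op 1: best P0=- P1=NH3 P2=-
Op 2: best P0=- P1=NH0 P2=-
Op 3: best P0=- P1=NH0 P2=-
Op 4: best P0=- P1=NH0 P2=NH2
Op 5: best P0=- P1=NH0 P2=NH2
Op 6: best P0=NH1 P1=NH0 P2=NH2
Op 7: best P0=NH1 P1=NH2 P2=NH2
Op 8: best P0=NH1 P1=NH2 P2=NH2

Answer: P0:NH1 P1:NH2 P2:NH2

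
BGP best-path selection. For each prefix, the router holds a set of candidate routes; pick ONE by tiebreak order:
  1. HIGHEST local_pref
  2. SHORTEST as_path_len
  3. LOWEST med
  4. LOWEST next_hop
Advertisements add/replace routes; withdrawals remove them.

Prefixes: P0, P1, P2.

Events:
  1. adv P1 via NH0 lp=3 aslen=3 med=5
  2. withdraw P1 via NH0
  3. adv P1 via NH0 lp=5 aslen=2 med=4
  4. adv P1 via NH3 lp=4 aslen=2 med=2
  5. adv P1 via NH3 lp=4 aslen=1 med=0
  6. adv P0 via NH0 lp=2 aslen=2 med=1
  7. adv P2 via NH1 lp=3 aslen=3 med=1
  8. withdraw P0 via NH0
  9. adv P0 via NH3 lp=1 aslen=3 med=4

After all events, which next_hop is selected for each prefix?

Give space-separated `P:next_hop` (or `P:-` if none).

Op 1: best P0=- P1=NH0 P2=-
Op 2: best P0=- P1=- P2=-
Op 3: best P0=- P1=NH0 P2=-
Op 4: best P0=- P1=NH0 P2=-
Op 5: best P0=- P1=NH0 P2=-
Op 6: best P0=NH0 P1=NH0 P2=-
Op 7: best P0=NH0 P1=NH0 P2=NH1
Op 8: best P0=- P1=NH0 P2=NH1
Op 9: best P0=NH3 P1=NH0 P2=NH1

Answer: P0:NH3 P1:NH0 P2:NH1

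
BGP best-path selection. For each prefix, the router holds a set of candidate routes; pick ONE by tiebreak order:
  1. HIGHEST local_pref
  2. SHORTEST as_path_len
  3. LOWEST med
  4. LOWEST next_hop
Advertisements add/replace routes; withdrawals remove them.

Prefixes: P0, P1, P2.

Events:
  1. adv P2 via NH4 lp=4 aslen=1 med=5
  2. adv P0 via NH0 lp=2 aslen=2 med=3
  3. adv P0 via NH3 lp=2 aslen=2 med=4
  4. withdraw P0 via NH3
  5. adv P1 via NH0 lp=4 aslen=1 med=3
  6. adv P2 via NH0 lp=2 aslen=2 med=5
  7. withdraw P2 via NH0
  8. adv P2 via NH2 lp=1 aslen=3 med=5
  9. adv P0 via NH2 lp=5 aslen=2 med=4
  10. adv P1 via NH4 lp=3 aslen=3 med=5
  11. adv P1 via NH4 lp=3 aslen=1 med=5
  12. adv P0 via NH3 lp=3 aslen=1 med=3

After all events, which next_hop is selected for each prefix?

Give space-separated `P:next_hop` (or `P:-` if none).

Answer: P0:NH2 P1:NH0 P2:NH4

Derivation:
Op 1: best P0=- P1=- P2=NH4
Op 2: best P0=NH0 P1=- P2=NH4
Op 3: best P0=NH0 P1=- P2=NH4
Op 4: best P0=NH0 P1=- P2=NH4
Op 5: best P0=NH0 P1=NH0 P2=NH4
Op 6: best P0=NH0 P1=NH0 P2=NH4
Op 7: best P0=NH0 P1=NH0 P2=NH4
Op 8: best P0=NH0 P1=NH0 P2=NH4
Op 9: best P0=NH2 P1=NH0 P2=NH4
Op 10: best P0=NH2 P1=NH0 P2=NH4
Op 11: best P0=NH2 P1=NH0 P2=NH4
Op 12: best P0=NH2 P1=NH0 P2=NH4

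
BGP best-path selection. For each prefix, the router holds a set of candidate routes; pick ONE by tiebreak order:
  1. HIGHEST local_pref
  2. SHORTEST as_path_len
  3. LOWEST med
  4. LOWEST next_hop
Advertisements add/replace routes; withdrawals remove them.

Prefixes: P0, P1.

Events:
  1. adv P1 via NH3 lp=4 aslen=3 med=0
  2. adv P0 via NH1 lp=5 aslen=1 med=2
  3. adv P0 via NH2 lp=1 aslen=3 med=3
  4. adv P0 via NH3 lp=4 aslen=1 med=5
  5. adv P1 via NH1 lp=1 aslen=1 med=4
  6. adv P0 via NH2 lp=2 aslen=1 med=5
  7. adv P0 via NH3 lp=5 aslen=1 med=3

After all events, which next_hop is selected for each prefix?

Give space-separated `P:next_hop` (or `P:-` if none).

Answer: P0:NH1 P1:NH3

Derivation:
Op 1: best P0=- P1=NH3
Op 2: best P0=NH1 P1=NH3
Op 3: best P0=NH1 P1=NH3
Op 4: best P0=NH1 P1=NH3
Op 5: best P0=NH1 P1=NH3
Op 6: best P0=NH1 P1=NH3
Op 7: best P0=NH1 P1=NH3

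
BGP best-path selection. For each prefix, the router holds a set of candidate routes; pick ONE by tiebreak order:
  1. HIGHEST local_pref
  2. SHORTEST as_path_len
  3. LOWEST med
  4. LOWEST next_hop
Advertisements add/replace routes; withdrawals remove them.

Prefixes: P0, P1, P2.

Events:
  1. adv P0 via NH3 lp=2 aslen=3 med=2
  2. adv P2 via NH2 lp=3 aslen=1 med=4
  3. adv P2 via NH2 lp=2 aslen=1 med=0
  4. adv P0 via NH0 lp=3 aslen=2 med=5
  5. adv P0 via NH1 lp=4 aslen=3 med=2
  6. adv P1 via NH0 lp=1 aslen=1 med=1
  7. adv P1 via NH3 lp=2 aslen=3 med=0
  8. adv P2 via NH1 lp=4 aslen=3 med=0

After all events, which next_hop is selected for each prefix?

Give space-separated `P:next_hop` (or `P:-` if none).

Op 1: best P0=NH3 P1=- P2=-
Op 2: best P0=NH3 P1=- P2=NH2
Op 3: best P0=NH3 P1=- P2=NH2
Op 4: best P0=NH0 P1=- P2=NH2
Op 5: best P0=NH1 P1=- P2=NH2
Op 6: best P0=NH1 P1=NH0 P2=NH2
Op 7: best P0=NH1 P1=NH3 P2=NH2
Op 8: best P0=NH1 P1=NH3 P2=NH1

Answer: P0:NH1 P1:NH3 P2:NH1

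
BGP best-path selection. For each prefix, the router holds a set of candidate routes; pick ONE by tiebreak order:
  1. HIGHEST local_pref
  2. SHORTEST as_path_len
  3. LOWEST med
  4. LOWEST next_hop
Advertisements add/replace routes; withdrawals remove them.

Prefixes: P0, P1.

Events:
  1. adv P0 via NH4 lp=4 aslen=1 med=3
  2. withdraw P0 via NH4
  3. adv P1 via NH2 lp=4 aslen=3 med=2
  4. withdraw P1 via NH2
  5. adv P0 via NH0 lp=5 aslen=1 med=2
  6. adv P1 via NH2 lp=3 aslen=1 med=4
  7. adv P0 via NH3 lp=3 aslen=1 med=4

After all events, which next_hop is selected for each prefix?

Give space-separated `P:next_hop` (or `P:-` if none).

Answer: P0:NH0 P1:NH2

Derivation:
Op 1: best P0=NH4 P1=-
Op 2: best P0=- P1=-
Op 3: best P0=- P1=NH2
Op 4: best P0=- P1=-
Op 5: best P0=NH0 P1=-
Op 6: best P0=NH0 P1=NH2
Op 7: best P0=NH0 P1=NH2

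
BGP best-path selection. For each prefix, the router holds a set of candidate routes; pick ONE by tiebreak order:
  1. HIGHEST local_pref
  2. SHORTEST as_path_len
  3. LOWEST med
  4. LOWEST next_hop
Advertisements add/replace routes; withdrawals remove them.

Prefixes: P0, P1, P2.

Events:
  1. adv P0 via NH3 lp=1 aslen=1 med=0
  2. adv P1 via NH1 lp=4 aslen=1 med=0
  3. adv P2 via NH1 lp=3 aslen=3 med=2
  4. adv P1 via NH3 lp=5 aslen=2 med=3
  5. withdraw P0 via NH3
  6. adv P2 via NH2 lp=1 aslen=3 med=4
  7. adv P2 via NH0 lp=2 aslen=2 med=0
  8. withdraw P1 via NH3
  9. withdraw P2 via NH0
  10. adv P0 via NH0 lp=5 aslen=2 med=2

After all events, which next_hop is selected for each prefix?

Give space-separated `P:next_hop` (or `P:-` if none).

Answer: P0:NH0 P1:NH1 P2:NH1

Derivation:
Op 1: best P0=NH3 P1=- P2=-
Op 2: best P0=NH3 P1=NH1 P2=-
Op 3: best P0=NH3 P1=NH1 P2=NH1
Op 4: best P0=NH3 P1=NH3 P2=NH1
Op 5: best P0=- P1=NH3 P2=NH1
Op 6: best P0=- P1=NH3 P2=NH1
Op 7: best P0=- P1=NH3 P2=NH1
Op 8: best P0=- P1=NH1 P2=NH1
Op 9: best P0=- P1=NH1 P2=NH1
Op 10: best P0=NH0 P1=NH1 P2=NH1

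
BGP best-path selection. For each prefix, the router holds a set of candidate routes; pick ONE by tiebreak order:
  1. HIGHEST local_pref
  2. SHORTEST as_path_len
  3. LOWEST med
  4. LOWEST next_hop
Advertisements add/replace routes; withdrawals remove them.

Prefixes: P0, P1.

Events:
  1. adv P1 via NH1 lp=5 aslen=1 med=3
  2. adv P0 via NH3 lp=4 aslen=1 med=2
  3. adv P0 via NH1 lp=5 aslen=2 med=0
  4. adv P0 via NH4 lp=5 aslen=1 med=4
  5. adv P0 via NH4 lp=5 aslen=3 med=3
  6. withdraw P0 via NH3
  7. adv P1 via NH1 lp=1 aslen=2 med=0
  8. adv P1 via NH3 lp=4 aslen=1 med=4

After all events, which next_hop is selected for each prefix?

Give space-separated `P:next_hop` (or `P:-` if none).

Answer: P0:NH1 P1:NH3

Derivation:
Op 1: best P0=- P1=NH1
Op 2: best P0=NH3 P1=NH1
Op 3: best P0=NH1 P1=NH1
Op 4: best P0=NH4 P1=NH1
Op 5: best P0=NH1 P1=NH1
Op 6: best P0=NH1 P1=NH1
Op 7: best P0=NH1 P1=NH1
Op 8: best P0=NH1 P1=NH3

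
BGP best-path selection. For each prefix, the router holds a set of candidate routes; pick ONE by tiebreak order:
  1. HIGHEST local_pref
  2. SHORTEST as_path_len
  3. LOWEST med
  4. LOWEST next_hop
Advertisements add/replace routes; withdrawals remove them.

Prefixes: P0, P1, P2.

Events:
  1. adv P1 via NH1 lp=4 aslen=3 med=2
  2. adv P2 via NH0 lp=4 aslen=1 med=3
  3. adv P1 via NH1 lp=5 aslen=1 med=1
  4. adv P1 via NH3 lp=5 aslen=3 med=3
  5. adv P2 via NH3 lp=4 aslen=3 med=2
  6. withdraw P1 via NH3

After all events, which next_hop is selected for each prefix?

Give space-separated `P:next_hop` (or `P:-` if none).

Answer: P0:- P1:NH1 P2:NH0

Derivation:
Op 1: best P0=- P1=NH1 P2=-
Op 2: best P0=- P1=NH1 P2=NH0
Op 3: best P0=- P1=NH1 P2=NH0
Op 4: best P0=- P1=NH1 P2=NH0
Op 5: best P0=- P1=NH1 P2=NH0
Op 6: best P0=- P1=NH1 P2=NH0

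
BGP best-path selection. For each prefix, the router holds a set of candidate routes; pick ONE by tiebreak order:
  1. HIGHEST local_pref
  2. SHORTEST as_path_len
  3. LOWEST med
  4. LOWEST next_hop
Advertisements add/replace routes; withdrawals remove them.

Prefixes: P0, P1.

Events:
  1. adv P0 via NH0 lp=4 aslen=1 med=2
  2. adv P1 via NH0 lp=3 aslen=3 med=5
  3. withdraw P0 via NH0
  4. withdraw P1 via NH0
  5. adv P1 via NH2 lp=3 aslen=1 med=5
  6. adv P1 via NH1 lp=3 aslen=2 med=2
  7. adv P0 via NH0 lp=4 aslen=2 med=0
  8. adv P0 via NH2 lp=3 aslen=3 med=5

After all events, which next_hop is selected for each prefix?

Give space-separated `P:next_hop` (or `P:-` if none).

Answer: P0:NH0 P1:NH2

Derivation:
Op 1: best P0=NH0 P1=-
Op 2: best P0=NH0 P1=NH0
Op 3: best P0=- P1=NH0
Op 4: best P0=- P1=-
Op 5: best P0=- P1=NH2
Op 6: best P0=- P1=NH2
Op 7: best P0=NH0 P1=NH2
Op 8: best P0=NH0 P1=NH2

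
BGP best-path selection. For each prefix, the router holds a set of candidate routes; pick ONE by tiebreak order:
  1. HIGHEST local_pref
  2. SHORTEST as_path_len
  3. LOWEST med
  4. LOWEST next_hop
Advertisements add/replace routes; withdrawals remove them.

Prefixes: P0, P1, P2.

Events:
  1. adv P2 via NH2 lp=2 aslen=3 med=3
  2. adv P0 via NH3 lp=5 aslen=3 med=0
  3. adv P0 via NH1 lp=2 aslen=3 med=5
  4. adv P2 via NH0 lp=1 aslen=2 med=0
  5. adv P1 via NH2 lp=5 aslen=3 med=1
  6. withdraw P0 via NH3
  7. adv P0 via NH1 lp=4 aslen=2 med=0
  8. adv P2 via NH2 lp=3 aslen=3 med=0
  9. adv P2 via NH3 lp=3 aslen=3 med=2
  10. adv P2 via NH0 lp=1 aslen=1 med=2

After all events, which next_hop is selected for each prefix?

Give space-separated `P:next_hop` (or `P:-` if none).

Op 1: best P0=- P1=- P2=NH2
Op 2: best P0=NH3 P1=- P2=NH2
Op 3: best P0=NH3 P1=- P2=NH2
Op 4: best P0=NH3 P1=- P2=NH2
Op 5: best P0=NH3 P1=NH2 P2=NH2
Op 6: best P0=NH1 P1=NH2 P2=NH2
Op 7: best P0=NH1 P1=NH2 P2=NH2
Op 8: best P0=NH1 P1=NH2 P2=NH2
Op 9: best P0=NH1 P1=NH2 P2=NH2
Op 10: best P0=NH1 P1=NH2 P2=NH2

Answer: P0:NH1 P1:NH2 P2:NH2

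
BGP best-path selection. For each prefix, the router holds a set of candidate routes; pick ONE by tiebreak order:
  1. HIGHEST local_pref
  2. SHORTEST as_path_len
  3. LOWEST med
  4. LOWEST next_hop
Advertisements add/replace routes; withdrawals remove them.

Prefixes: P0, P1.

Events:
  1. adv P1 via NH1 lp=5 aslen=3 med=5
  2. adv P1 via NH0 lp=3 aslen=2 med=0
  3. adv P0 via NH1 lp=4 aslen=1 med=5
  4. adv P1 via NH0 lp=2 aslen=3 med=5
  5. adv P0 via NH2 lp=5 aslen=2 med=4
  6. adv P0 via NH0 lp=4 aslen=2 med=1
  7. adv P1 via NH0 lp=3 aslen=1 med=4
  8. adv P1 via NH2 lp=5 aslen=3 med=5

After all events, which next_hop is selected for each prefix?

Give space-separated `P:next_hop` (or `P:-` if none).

Op 1: best P0=- P1=NH1
Op 2: best P0=- P1=NH1
Op 3: best P0=NH1 P1=NH1
Op 4: best P0=NH1 P1=NH1
Op 5: best P0=NH2 P1=NH1
Op 6: best P0=NH2 P1=NH1
Op 7: best P0=NH2 P1=NH1
Op 8: best P0=NH2 P1=NH1

Answer: P0:NH2 P1:NH1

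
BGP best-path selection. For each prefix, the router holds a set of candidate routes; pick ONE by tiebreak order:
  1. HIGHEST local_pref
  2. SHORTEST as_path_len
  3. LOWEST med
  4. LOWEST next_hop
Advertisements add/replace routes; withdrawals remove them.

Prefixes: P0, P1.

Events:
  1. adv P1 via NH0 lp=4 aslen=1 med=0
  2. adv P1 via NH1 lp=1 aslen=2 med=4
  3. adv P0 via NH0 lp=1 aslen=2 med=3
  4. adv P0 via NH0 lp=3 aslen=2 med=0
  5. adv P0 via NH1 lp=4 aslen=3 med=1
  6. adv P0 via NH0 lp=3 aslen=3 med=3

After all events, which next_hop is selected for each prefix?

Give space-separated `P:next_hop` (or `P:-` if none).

Op 1: best P0=- P1=NH0
Op 2: best P0=- P1=NH0
Op 3: best P0=NH0 P1=NH0
Op 4: best P0=NH0 P1=NH0
Op 5: best P0=NH1 P1=NH0
Op 6: best P0=NH1 P1=NH0

Answer: P0:NH1 P1:NH0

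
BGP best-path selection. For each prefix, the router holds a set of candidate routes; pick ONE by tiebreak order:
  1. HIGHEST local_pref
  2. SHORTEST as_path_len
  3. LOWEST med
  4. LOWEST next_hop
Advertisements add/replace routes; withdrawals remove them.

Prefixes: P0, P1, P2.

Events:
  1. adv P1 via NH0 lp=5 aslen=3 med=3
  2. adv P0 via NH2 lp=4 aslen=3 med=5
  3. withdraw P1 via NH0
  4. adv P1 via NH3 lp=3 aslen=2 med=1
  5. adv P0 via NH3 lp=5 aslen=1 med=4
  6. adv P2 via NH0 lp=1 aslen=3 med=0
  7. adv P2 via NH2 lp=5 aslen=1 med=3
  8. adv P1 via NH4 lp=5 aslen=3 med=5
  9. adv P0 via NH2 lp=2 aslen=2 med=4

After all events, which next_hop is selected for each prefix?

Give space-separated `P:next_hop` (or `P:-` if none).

Answer: P0:NH3 P1:NH4 P2:NH2

Derivation:
Op 1: best P0=- P1=NH0 P2=-
Op 2: best P0=NH2 P1=NH0 P2=-
Op 3: best P0=NH2 P1=- P2=-
Op 4: best P0=NH2 P1=NH3 P2=-
Op 5: best P0=NH3 P1=NH3 P2=-
Op 6: best P0=NH3 P1=NH3 P2=NH0
Op 7: best P0=NH3 P1=NH3 P2=NH2
Op 8: best P0=NH3 P1=NH4 P2=NH2
Op 9: best P0=NH3 P1=NH4 P2=NH2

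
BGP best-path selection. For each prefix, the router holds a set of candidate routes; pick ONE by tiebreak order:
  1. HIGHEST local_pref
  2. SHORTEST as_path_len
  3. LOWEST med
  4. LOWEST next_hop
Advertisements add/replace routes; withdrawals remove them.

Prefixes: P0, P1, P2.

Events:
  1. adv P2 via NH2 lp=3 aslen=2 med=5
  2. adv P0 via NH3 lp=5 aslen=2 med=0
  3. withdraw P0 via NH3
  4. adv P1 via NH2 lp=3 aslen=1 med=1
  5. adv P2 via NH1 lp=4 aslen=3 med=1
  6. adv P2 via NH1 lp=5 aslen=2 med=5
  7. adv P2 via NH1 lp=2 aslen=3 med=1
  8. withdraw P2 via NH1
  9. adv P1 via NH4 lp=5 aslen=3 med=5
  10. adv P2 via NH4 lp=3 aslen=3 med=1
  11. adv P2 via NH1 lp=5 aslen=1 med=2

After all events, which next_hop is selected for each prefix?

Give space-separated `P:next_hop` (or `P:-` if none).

Op 1: best P0=- P1=- P2=NH2
Op 2: best P0=NH3 P1=- P2=NH2
Op 3: best P0=- P1=- P2=NH2
Op 4: best P0=- P1=NH2 P2=NH2
Op 5: best P0=- P1=NH2 P2=NH1
Op 6: best P0=- P1=NH2 P2=NH1
Op 7: best P0=- P1=NH2 P2=NH2
Op 8: best P0=- P1=NH2 P2=NH2
Op 9: best P0=- P1=NH4 P2=NH2
Op 10: best P0=- P1=NH4 P2=NH2
Op 11: best P0=- P1=NH4 P2=NH1

Answer: P0:- P1:NH4 P2:NH1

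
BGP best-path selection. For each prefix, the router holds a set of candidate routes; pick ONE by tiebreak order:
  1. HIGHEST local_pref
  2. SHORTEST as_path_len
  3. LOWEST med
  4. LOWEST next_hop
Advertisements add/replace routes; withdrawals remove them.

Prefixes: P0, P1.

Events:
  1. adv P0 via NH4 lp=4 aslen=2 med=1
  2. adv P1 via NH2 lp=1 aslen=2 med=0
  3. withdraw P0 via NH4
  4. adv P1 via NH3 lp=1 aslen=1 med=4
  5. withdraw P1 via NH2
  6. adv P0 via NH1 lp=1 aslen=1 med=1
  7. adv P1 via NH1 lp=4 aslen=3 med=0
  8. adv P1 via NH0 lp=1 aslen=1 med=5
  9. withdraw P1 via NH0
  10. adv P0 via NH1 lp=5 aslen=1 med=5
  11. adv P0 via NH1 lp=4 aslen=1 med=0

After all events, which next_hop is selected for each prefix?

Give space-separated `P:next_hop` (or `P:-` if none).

Op 1: best P0=NH4 P1=-
Op 2: best P0=NH4 P1=NH2
Op 3: best P0=- P1=NH2
Op 4: best P0=- P1=NH3
Op 5: best P0=- P1=NH3
Op 6: best P0=NH1 P1=NH3
Op 7: best P0=NH1 P1=NH1
Op 8: best P0=NH1 P1=NH1
Op 9: best P0=NH1 P1=NH1
Op 10: best P0=NH1 P1=NH1
Op 11: best P0=NH1 P1=NH1

Answer: P0:NH1 P1:NH1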